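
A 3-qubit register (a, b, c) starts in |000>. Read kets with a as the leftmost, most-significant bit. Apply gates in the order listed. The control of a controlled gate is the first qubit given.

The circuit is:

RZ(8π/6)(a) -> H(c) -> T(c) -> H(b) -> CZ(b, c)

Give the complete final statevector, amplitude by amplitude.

The resulting statevector has amplitude -exp(I*pi/3)/2 on |000>, -exp(7*I*pi/12)/2 on |001>, -exp(I*pi/3)/2 on |010>, exp(7*I*pi/12)/2 on |011>, 0 on |100>, 0 on |101>, 0 on |110>, 0 on |111>.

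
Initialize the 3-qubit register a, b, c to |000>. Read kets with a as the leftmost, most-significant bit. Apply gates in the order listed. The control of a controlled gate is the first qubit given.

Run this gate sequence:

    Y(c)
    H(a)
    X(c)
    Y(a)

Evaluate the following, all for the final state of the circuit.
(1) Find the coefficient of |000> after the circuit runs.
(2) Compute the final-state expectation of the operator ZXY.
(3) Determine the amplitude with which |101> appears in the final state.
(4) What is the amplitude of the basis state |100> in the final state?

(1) The final state's coefficient on |000> equals sqrt(2)/2.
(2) The expectation value of ZXY is 0.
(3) The final state's coefficient on |101> equals 0.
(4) The amplitude on |100> is -sqrt(2)/2.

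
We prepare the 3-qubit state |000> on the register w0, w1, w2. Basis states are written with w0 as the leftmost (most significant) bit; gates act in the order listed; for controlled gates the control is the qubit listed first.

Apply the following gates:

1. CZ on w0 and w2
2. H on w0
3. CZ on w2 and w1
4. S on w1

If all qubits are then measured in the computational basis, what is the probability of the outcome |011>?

The probability of measuring |011> is 0.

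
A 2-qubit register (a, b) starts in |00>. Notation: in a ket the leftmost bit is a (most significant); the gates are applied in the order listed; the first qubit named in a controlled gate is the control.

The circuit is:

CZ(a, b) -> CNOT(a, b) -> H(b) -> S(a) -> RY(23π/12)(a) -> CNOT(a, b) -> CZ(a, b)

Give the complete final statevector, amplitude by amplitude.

The resulting statevector has amplitude -sqrt(6*sqrt(2) + 12)/8 - sqrt(4 - 2*sqrt(2))/8 on |00>, -sqrt(6*sqrt(2) + 12)/8 - sqrt(4 - 2*sqrt(2))/8 on |01>, -sqrt(12 - 6*sqrt(2))/8 + sqrt(2*sqrt(2) + 4)/8 on |10>, -sqrt(2*sqrt(2) + 4)/8 + sqrt(12 - 6*sqrt(2))/8 on |11>.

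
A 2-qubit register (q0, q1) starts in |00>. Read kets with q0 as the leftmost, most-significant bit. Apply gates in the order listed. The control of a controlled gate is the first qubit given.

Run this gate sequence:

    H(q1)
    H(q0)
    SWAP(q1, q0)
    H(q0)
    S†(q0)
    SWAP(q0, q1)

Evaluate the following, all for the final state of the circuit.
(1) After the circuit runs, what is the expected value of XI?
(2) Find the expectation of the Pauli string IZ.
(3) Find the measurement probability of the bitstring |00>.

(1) The expectation value of XI is 1.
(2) The observable IZ averages to 1.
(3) A full measurement returns |00> with probability 1/2.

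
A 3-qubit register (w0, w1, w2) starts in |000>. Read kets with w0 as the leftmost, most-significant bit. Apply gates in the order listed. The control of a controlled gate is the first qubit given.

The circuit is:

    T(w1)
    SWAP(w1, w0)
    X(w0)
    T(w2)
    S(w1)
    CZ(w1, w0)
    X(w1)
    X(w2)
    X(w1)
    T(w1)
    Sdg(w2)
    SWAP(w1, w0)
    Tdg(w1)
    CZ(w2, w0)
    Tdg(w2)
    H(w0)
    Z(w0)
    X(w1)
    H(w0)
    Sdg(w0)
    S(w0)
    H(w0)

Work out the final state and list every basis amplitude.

After the circuit, the state carries amplitude -sqrt(2)/2 on |001>, sqrt(2)/2 on |101>, and 0 on every other basis state. Key observation: gates 19-22 undo each other exactly, leaving only the rest of the circuit to track.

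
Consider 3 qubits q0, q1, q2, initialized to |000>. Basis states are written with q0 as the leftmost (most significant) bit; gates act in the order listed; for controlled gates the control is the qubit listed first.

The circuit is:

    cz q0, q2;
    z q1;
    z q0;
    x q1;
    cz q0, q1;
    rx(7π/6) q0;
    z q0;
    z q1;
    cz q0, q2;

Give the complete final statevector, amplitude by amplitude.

After the circuit, the state carries amplitude -sqrt(2)/4 + sqrt(6)/4 on |010>, I*(-sqrt(6) - sqrt(2))/4 on |110>, and 0 on every other basis state.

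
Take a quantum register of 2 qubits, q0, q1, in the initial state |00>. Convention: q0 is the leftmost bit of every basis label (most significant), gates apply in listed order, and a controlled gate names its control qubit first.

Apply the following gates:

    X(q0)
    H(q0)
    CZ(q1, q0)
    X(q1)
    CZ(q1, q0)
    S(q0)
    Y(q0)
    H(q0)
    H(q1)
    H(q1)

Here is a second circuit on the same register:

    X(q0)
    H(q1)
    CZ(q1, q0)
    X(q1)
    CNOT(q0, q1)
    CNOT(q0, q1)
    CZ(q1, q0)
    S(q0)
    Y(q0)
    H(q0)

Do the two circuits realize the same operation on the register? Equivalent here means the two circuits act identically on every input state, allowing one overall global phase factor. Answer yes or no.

No: there is an input state on which the two circuits produce genuinely different outputs (not merely differing by a phase).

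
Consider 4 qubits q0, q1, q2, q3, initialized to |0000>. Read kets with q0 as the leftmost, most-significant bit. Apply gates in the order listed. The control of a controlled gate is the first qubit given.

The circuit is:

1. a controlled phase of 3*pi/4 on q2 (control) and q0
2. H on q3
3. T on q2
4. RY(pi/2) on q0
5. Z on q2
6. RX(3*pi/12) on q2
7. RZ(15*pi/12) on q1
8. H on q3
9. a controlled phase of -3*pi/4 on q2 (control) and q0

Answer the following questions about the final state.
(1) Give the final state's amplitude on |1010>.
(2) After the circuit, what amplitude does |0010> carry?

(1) |1010> carries amplitude sqrt(4 - 2*sqrt(2))*exp(I*pi/8)/4 in the final state.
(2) |0010> carries amplitude sqrt(4 - 2*sqrt(2))*exp(7*I*pi/8)/4 in the final state.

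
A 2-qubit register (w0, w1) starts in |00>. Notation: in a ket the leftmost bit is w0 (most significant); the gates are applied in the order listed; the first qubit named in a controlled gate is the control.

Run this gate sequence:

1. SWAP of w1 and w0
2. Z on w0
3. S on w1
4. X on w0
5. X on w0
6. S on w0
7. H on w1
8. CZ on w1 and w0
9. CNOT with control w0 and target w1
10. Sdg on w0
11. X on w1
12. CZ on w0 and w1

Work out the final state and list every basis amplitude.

The final amplitudes are sqrt(2)/2 on |00>, sqrt(2)/2 on |01>, 0 on |10>, 0 on |11>.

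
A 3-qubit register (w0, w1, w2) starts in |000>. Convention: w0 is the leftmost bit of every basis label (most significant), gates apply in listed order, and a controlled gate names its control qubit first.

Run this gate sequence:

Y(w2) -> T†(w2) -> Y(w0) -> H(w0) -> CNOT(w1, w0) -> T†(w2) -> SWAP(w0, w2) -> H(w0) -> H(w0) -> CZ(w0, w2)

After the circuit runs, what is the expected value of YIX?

The observable YIX averages to 0.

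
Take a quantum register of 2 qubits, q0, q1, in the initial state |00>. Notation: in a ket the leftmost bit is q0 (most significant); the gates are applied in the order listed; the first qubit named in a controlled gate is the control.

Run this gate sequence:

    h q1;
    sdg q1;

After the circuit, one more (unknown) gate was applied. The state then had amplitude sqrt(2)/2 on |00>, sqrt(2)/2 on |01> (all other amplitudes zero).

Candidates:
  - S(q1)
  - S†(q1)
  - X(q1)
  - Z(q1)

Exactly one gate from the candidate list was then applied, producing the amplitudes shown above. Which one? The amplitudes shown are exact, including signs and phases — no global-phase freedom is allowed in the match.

It was S(q1) that produced the state shown.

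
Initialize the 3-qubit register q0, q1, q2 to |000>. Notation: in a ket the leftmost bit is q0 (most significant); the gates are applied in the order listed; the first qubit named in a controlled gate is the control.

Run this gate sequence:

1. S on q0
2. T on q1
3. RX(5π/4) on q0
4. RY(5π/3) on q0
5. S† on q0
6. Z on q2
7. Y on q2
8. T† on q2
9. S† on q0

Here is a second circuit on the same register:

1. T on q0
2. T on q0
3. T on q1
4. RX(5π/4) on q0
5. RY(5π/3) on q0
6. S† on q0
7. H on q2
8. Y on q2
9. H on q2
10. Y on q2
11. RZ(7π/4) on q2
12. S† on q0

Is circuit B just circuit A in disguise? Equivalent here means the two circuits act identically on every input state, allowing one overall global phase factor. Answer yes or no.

No: there is an input state on which the two circuits produce genuinely different outputs (not merely differing by a phase).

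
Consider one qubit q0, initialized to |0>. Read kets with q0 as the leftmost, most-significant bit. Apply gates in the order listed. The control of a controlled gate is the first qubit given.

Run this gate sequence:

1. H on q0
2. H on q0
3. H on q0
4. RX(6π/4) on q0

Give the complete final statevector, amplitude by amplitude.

The resulting statevector has amplitude -1/2 - I/2 on |0>, -1/2 - I/2 on |1>. Key observation: the block from step 1 through step 2 cancels to the identity and can be dropped.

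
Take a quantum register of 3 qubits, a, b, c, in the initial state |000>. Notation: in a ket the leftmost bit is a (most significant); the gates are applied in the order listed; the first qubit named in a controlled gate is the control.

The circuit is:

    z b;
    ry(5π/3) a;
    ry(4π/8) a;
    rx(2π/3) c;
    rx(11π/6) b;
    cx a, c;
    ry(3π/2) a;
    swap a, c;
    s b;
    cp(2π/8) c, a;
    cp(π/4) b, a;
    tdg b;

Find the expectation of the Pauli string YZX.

In the final state, YZX has expectation 3*sqrt(3)/32 + sqrt(2)/8 + 1/4.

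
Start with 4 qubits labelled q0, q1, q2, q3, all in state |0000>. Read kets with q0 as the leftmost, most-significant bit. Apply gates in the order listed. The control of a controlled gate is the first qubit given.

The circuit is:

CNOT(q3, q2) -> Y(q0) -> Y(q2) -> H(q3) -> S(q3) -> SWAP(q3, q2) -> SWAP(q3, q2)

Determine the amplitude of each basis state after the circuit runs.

The resulting statevector has amplitude -sqrt(2)/2 on |1010>, -sqrt(2)*I/2 on |1011>, and 0 on every other basis state. Key observation: steps 6-7 multiply out to the identity, so the circuit reduces to the remaining gates.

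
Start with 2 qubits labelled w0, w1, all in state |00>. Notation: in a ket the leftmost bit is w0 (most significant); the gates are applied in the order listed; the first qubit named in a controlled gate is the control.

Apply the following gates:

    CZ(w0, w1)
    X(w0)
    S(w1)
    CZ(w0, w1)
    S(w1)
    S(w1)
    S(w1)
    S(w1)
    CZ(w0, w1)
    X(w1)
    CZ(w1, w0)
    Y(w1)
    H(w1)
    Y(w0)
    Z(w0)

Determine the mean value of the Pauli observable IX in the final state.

The observable IX averages to 1.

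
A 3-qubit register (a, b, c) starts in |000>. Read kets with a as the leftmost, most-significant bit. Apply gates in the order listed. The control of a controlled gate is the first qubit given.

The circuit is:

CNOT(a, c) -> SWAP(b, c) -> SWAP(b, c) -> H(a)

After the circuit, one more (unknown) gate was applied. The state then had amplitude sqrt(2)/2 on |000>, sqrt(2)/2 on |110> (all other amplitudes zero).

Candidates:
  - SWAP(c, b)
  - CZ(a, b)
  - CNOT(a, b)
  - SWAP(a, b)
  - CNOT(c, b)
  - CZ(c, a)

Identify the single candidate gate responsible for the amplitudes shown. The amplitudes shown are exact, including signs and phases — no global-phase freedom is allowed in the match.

It was CNOT(a, b) that produced the state shown. Key observation: steps 2-3 multiply out to the identity, so the circuit reduces to the remaining gates.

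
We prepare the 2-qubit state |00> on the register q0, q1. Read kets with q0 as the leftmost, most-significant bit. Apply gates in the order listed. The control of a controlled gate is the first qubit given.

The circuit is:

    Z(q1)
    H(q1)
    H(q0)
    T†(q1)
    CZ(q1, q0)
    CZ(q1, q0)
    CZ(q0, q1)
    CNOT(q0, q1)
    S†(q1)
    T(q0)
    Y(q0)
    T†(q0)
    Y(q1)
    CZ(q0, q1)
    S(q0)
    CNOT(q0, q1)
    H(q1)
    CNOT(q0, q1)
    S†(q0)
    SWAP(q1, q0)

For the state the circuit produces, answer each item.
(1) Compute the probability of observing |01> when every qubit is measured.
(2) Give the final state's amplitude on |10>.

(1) A full measurement returns |01> with probability sqrt(2)/8 + 1/4. Key observation: gates 5-6 undo each other exactly, leaving only the rest of the circuit to track.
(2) |10> carries amplitude sqrt(2)*(1 + exp(3*I*pi/4))/4 in the final state.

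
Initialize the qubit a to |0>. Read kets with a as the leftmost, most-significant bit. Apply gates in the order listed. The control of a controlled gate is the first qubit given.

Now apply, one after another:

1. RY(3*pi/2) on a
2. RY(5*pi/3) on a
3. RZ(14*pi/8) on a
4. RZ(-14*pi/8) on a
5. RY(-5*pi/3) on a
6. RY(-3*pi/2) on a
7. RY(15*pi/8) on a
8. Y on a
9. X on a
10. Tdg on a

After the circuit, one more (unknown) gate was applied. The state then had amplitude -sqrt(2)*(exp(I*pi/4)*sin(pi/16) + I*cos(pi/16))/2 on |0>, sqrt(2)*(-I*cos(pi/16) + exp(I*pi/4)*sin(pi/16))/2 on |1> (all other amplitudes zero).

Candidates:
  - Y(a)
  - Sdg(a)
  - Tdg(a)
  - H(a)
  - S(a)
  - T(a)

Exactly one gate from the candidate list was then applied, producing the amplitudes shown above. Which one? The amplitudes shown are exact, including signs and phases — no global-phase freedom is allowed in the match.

The applied gate was H(a). Key observation: the block from step 1 through step 6 cancels to the identity and can be dropped.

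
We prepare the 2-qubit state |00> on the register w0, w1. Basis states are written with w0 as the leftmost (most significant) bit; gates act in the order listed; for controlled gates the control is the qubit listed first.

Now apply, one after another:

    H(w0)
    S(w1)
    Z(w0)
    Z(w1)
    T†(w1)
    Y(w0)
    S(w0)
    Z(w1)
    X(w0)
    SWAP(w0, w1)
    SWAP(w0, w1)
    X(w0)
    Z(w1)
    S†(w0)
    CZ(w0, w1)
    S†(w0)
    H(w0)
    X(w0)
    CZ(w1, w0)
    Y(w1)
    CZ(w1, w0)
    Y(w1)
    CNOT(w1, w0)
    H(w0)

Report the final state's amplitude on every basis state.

The resulting statevector has amplitude -sqrt(2)/2 on |00>, 0 on |01>, sqrt(2)*I/2 on |10>, 0 on |11>. Key observation: gates 7-14 undo each other exactly, leaving only the rest of the circuit to track.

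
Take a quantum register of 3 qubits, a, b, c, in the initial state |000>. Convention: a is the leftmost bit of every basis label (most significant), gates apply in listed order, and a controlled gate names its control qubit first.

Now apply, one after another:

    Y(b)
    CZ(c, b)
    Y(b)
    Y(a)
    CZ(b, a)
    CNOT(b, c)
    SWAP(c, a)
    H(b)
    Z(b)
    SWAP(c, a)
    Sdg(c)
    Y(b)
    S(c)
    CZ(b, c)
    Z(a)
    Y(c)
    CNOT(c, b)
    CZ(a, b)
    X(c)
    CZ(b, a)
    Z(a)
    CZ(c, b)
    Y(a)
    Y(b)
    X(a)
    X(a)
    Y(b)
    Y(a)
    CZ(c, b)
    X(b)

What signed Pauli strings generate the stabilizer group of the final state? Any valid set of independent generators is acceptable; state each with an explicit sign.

The final state is stabilized by the group generated by +IXI, -ZII, +IIZ; other independent generating sets are equally valid. Key observation: steps 23-28 multiply out to the identity, so the circuit reduces to the remaining gates.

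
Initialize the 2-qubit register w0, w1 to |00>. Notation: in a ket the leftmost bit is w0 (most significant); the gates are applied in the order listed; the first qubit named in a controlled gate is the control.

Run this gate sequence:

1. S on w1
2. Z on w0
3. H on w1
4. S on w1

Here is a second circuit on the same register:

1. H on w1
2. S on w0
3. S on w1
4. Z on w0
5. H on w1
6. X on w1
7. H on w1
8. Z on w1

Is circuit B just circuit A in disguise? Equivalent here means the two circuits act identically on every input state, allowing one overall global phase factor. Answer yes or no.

No: there is an input state on which the two circuits produce genuinely different outputs (not merely differing by a phase).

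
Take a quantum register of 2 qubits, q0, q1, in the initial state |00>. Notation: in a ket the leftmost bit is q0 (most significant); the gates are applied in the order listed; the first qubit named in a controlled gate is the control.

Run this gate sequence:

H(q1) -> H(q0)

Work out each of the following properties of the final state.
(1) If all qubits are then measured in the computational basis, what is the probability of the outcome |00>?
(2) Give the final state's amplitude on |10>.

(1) Outcome |00> occurs with probability 1/4.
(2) The amplitude on |10> is 1/2.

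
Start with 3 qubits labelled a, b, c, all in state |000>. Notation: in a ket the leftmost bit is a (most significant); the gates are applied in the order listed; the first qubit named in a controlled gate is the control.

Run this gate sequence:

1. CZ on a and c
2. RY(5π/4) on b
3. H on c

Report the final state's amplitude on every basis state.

The resulting statevector has amplitude -sqrt(4 - 2*sqrt(2))/4 on |000>, -sqrt(4 - 2*sqrt(2))/4 on |001>, sqrt(2*sqrt(2) + 4)/4 on |010>, sqrt(2*sqrt(2) + 4)/4 on |011>, 0 on |100>, 0 on |101>, 0 on |110>, 0 on |111>.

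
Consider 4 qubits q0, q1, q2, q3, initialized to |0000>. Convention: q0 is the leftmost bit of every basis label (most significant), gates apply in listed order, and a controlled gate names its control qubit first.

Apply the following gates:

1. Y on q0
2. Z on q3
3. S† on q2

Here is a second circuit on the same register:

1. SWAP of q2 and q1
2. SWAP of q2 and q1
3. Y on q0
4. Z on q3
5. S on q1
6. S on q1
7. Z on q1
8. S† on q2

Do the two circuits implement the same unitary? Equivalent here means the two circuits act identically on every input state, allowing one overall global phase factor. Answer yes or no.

Yes — the two circuits implement the same unitary up to a global phase.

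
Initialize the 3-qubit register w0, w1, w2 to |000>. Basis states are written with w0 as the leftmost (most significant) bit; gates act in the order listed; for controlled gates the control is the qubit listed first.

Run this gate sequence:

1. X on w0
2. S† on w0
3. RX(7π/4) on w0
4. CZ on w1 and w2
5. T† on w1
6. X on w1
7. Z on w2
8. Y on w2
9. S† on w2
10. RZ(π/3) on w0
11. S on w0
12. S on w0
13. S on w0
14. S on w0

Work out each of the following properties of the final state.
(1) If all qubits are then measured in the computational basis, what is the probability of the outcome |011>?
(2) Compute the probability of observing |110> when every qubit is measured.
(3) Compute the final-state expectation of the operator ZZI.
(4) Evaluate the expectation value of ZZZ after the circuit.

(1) The probability of measuring |011> is 1/2 - sqrt(2)/4.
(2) Outcome |110> occurs with probability 0.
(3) In the final state, ZZI has expectation sqrt(2)/2.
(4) In the final state, ZZZ has expectation -sqrt(2)/2.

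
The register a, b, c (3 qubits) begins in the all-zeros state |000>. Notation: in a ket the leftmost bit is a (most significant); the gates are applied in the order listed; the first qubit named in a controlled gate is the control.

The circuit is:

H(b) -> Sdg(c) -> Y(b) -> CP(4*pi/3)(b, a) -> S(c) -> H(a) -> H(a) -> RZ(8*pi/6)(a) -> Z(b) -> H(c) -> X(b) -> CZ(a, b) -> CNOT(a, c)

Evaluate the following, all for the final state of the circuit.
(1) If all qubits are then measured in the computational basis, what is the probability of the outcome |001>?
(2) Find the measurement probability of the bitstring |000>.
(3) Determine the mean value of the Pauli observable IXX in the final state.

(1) A full measurement returns |001> with probability 1/4. Key observation: gates 6-7 undo each other exactly, leaving only the rest of the circuit to track.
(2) Outcome |000> occurs with probability 1/4.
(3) The expectation value of IXX is 1.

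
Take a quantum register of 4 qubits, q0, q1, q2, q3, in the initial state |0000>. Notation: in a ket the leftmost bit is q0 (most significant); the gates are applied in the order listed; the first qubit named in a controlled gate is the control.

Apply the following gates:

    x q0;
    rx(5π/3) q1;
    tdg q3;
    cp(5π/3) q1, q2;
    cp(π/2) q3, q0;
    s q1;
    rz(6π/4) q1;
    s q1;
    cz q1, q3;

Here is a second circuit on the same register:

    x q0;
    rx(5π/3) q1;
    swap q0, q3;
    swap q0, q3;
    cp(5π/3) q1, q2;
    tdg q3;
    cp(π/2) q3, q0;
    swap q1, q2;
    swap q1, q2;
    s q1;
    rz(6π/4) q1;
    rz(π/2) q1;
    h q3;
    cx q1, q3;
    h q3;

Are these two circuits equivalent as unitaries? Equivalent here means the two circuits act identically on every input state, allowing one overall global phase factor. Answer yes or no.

Yes: on every input state the two circuits agree up to one overall phase factor.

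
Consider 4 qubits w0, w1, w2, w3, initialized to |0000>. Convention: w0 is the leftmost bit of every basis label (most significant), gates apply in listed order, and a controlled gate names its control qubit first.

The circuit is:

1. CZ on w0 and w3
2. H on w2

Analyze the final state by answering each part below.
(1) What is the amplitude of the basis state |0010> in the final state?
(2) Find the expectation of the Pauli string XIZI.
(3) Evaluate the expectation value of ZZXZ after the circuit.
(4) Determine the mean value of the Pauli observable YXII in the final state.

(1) The final state's coefficient on |0010> equals sqrt(2)/2.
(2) The observable XIZI averages to 0.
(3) The observable ZZXZ averages to 1.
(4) The observable YXII averages to 0.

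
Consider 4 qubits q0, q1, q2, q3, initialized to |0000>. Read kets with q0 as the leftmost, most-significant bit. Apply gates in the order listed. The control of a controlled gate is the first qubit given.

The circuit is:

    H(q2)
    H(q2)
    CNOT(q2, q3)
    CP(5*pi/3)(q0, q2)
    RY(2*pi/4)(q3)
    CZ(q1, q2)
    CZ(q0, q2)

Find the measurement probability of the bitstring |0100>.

Outcome |0100> occurs with probability 0. Key observation: the block from step 1 through step 2 cancels to the identity and can be dropped.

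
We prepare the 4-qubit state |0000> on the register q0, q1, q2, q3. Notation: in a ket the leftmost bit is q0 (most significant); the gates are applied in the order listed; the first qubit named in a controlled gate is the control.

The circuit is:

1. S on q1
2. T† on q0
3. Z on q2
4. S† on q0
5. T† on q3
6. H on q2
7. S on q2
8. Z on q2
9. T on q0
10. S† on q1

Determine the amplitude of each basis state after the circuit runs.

The resulting statevector has amplitude sqrt(2)/2 on |0000>, -sqrt(2)*I/2 on |0010>, and 0 on every other basis state.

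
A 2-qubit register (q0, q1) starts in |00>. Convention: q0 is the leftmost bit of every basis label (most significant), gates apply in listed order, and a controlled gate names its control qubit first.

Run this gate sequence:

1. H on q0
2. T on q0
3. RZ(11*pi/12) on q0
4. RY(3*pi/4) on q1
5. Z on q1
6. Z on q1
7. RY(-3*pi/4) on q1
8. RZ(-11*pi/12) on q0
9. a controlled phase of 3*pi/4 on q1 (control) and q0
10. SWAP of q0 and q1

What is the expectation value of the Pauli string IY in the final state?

The observable IY averages to sqrt(2)/2. Key observation: steps 3-8 multiply out to the identity, so the circuit reduces to the remaining gates.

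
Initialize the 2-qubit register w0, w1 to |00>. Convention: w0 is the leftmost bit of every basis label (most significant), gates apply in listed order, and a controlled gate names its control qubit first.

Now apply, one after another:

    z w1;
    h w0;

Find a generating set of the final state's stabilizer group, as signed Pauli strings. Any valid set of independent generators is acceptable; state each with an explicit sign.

The final state is stabilized by the group generated by +XI, +IZ; other independent generating sets are equally valid.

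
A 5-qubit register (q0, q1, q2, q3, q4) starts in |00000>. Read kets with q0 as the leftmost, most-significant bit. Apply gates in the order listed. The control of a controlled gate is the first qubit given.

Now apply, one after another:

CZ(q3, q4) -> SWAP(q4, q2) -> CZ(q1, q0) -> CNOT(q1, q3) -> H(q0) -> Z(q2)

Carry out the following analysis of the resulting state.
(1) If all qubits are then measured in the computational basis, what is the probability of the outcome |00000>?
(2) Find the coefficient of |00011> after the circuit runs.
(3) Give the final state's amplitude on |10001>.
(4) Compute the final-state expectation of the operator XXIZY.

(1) A full measurement returns |00000> with probability 1/2.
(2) |00011> carries amplitude 0 in the final state.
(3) The final state's coefficient on |10001> equals 0.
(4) In the final state, XXIZY has expectation 0.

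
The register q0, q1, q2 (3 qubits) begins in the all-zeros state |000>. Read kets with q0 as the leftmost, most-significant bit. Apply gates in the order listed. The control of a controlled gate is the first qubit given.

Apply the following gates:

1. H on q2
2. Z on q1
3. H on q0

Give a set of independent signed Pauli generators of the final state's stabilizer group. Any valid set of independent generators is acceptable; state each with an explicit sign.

The final state is stabilized by the group generated by +XII, +IIX, +IZI; other independent generating sets are equally valid.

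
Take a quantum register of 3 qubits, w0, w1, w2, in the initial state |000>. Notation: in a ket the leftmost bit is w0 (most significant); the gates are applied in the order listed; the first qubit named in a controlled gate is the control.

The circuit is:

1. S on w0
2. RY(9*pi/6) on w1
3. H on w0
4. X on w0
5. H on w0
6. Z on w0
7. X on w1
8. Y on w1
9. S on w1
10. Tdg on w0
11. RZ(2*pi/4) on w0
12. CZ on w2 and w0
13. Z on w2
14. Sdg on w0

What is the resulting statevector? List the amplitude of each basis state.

After the circuit, the state carries amplitude sqrt(2)*exp(I*pi/4)/2 on |000>, sqrt(2)*exp(3*I*pi/4)/2 on |010>, and 0 on every other basis state. Key observation: gates 3-6 undo each other exactly, leaving only the rest of the circuit to track.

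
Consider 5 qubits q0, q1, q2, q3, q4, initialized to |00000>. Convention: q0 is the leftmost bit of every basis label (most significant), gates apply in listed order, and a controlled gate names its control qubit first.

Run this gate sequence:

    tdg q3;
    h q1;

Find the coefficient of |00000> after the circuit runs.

The amplitude on |00000> is sqrt(2)/2.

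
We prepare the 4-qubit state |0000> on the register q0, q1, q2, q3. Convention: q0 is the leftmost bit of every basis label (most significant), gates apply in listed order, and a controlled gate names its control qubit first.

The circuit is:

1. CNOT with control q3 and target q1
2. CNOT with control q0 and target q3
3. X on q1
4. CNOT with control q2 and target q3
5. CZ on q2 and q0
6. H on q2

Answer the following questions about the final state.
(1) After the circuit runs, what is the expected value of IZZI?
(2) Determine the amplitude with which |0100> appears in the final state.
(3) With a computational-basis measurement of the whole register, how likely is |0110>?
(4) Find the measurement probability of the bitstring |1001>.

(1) The expectation value of IZZI is 0.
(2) The amplitude on |0100> is sqrt(2)/2.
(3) The probability of measuring |0110> is 1/2.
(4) A full measurement returns |1001> with probability 0.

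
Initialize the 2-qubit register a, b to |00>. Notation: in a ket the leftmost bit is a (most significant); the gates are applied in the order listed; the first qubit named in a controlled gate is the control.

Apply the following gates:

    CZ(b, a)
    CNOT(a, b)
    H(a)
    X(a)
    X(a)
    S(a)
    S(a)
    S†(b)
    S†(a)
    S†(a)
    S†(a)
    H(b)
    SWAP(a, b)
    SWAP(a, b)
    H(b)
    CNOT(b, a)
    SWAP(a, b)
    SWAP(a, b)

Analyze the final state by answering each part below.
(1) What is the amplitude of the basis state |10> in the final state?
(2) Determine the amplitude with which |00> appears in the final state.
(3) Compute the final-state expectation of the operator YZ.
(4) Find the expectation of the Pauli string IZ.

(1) The amplitude on |10> is -sqrt(2)*I/2. Key observation: gates 4-5 undo each other exactly, leaving only the rest of the circuit to track.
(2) The amplitude on |00> is sqrt(2)/2.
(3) The observable YZ averages to -1.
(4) In the final state, IZ has expectation 1.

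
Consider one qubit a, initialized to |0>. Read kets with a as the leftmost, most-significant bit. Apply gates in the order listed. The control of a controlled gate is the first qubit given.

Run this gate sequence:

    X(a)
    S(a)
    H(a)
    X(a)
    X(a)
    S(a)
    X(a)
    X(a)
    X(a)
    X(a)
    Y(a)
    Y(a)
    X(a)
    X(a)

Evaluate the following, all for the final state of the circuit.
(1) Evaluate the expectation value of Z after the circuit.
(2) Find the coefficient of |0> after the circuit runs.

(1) The observable Z averages to 0. Key observation: the block from step 9 through step 14 cancels to the identity and can be dropped.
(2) The amplitude on |0> is sqrt(2)*I/2.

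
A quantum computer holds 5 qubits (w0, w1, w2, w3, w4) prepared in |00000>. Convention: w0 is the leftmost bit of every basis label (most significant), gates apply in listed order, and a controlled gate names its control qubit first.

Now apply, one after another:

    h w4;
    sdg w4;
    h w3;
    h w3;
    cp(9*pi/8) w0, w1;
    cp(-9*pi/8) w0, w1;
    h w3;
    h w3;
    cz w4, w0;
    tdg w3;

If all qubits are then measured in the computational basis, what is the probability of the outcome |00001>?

Outcome |00001> occurs with probability 1/2. Key observation: the block from step 3 through step 8 cancels to the identity and can be dropped.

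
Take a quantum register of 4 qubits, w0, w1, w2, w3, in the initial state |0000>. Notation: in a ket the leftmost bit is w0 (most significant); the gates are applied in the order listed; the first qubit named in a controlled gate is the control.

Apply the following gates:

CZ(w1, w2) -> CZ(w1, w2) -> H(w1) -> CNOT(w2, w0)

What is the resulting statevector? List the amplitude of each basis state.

After the circuit, the state carries amplitude sqrt(2)/2 on |0000>, sqrt(2)/2 on |0100>, and 0 on every other basis state.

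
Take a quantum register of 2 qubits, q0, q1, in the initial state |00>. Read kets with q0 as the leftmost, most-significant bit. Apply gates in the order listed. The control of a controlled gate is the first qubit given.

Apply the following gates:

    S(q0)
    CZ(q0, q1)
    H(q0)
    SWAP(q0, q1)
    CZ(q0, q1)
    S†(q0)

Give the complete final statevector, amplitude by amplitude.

The final amplitudes are sqrt(2)/2 on |00>, sqrt(2)/2 on |01>, 0 on |10>, 0 on |11>.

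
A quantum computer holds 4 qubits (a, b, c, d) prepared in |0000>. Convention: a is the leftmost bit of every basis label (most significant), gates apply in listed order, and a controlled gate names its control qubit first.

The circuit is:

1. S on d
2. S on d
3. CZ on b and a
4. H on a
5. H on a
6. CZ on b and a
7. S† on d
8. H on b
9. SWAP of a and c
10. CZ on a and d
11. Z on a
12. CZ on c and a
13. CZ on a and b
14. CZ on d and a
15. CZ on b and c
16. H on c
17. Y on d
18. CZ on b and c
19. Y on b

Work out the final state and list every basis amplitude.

After the circuit, the state carries amplitude 1/2 on |0001>, -1/2 on |0011>, -1/2 on |0101>, -1/2 on |0111>, and 0 on every other basis state. Key observation: steps 2-7 multiply out to the identity, so the circuit reduces to the remaining gates.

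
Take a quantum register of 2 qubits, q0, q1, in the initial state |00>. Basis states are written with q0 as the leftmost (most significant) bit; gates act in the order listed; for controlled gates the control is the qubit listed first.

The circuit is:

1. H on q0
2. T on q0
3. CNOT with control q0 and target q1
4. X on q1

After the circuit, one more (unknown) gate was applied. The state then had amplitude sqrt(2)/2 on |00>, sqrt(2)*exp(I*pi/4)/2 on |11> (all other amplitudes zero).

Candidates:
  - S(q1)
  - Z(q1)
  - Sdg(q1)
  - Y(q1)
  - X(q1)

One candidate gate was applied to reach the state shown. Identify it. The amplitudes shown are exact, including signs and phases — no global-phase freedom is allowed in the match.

The applied gate was X(q1).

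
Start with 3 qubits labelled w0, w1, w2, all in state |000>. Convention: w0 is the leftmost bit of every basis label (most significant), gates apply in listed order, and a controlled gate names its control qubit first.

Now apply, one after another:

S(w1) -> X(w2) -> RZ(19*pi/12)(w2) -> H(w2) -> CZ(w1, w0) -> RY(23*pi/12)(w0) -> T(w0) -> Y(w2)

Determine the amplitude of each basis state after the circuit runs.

After the circuit, the state carries amplitude -sqrt(2)*I*sqrt(1/2 - sqrt(2)/4)*exp(19*I*pi/24)/4 - sqrt(6)*I*sqrt(sqrt(2)/4 + 1/2)*exp(19*I*pi/24)/4 on |000>, -sqrt(2)*I*sqrt(1/2 - sqrt(2)/4)*exp(19*I*pi/24)/4 - sqrt(6)*I*sqrt(sqrt(2)/4 + 1/2)*exp(19*I*pi/24)/4 on |001>, 0 on |010>, 0 on |011>, sqrt(2)*I*sqrt(sqrt(2)/4 + 1/2)*exp(-23*I*pi/24)/4 - sqrt(6)*I*sqrt(1/2 - sqrt(2)/4)*exp(-23*I*pi/24)/4 on |100>, sqrt(2)*I*sqrt(sqrt(2)/4 + 1/2)*exp(-23*I*pi/24)/4 - sqrt(6)*I*sqrt(1/2 - sqrt(2)/4)*exp(-23*I*pi/24)/4 on |101>, 0 on |110>, 0 on |111>.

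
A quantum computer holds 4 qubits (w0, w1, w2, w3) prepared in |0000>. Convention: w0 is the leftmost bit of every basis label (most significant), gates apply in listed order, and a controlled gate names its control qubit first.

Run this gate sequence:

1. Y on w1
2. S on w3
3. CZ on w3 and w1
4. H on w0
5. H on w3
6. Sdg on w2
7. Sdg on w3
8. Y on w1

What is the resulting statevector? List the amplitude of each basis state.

The resulting statevector has amplitude 1/2 on |0000>, -I/2 on |0001>, 1/2 on |1000>, -I/2 on |1001>, and 0 on every other basis state.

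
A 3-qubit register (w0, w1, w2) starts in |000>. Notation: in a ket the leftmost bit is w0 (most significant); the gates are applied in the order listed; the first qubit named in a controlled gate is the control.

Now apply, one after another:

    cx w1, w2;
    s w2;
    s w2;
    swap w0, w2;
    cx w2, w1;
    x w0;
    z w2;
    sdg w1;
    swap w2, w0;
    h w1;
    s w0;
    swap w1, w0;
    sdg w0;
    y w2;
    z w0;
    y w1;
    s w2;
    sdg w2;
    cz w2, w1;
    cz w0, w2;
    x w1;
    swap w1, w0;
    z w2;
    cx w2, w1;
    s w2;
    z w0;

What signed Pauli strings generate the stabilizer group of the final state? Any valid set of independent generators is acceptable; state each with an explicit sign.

The stabilizer group can be generated by +IYI, +ZII, +IIZ, among other valid generating sets.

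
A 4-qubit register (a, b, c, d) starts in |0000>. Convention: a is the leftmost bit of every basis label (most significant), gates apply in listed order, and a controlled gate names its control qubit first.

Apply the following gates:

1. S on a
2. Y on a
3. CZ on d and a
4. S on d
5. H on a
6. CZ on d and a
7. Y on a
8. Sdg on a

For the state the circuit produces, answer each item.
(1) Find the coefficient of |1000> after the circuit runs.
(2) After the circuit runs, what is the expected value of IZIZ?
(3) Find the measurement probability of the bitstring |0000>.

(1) |1000> carries amplitude sqrt(2)*I/2 in the final state.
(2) The expectation value of IZIZ is 1.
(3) The probability of measuring |0000> is 1/2.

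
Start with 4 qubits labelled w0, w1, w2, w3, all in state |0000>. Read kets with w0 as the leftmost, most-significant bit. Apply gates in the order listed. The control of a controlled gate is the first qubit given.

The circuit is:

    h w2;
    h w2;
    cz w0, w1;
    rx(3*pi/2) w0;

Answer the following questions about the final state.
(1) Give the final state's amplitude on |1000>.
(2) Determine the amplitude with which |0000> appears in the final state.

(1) The final state's coefficient on |1000> equals -sqrt(2)*I/2. Key observation: steps 1-2 multiply out to the identity, so the circuit reduces to the remaining gates.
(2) The amplitude on |0000> is -sqrt(2)/2.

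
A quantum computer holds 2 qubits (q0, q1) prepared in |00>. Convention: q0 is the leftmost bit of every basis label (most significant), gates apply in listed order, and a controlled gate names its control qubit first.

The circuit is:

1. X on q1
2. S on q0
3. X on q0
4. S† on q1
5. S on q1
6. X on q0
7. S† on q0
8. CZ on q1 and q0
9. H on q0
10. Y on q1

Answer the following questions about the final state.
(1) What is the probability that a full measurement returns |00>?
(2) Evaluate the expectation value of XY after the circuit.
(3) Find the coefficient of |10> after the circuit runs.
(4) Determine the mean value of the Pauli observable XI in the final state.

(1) A full measurement returns |00> with probability 1/2. Key observation: gates 2-7 undo each other exactly, leaving only the rest of the circuit to track.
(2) The expectation value of XY is 0.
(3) |10> carries amplitude -sqrt(2)*I/2 in the final state.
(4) The observable XI averages to 1.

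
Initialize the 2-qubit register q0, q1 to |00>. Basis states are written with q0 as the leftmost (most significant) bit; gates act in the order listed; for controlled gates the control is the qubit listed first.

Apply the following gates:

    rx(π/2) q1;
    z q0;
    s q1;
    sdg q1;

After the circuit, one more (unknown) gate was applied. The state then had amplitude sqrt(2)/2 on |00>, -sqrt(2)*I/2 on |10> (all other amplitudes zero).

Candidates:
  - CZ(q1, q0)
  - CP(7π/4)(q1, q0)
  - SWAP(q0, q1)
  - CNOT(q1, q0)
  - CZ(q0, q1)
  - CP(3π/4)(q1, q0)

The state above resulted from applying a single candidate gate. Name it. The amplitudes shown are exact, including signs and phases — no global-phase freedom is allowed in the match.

It was SWAP(q0, q1) that produced the state shown.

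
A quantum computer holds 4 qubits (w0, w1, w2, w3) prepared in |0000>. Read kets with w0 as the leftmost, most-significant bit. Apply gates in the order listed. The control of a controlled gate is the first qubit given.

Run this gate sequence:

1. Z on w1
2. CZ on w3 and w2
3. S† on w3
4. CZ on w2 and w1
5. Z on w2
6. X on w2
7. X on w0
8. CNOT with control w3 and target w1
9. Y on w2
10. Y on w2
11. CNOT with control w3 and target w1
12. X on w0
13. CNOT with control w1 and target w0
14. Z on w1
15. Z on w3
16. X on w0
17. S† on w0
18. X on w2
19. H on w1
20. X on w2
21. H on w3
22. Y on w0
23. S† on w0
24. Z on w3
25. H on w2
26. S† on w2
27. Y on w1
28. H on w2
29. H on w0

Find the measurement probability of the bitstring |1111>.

The probability of measuring |1111> is 1/16. Key observation: gates 7-12 undo each other exactly, leaving only the rest of the circuit to track.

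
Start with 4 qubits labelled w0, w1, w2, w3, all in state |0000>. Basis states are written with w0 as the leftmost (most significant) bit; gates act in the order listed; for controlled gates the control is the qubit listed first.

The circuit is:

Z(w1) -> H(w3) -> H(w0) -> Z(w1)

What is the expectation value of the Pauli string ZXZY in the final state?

The expectation value of ZXZY is 0.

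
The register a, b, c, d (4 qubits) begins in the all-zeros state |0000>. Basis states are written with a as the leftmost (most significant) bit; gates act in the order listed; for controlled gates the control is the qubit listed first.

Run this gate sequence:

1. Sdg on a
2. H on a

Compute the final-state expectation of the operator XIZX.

The observable XIZX averages to 0.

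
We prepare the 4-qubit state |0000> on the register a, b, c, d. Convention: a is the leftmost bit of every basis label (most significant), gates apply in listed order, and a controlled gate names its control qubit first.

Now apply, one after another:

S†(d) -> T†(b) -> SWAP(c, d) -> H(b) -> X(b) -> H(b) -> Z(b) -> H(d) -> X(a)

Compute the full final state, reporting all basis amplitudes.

After the circuit, the state carries amplitude sqrt(2)/2 on |1000>, sqrt(2)/2 on |1001>, and 0 on every other basis state.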